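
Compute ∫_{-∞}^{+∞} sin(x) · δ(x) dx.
0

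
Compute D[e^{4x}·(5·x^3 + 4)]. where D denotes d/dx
\left(20 x^{3} + 15 x^{2} + 16\right) e^{4 x}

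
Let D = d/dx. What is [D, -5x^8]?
- 40 x^{7}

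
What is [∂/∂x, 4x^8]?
32 x^{7}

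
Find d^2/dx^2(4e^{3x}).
36 e^{3 x}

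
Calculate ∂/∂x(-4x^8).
- 32 x^{7}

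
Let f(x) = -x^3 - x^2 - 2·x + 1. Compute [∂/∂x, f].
- 3 x^{2} - 2 x - 2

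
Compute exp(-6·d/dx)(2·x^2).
2 x^{2} - 24 x + 72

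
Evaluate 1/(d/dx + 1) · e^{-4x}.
- \frac{e^{- 4 x}}{3}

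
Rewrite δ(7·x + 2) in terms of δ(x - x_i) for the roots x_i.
\frac{\delta(x + 2/7)}{7}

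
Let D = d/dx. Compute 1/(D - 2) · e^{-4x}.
- \frac{e^{- 4 x}}{6}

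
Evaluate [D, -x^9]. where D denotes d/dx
- 9 x^{8}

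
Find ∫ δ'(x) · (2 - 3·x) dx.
3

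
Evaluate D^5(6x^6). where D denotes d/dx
4320 x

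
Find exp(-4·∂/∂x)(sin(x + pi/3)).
\sin{\left(x - 4 + \frac{\pi}{3} \right)}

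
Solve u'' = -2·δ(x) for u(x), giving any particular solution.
-|x|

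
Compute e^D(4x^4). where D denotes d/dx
4 x^{4} + 16 x^{3} + 24 x^{2} + 16 x + 4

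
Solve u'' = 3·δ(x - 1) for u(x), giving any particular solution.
\frac{3|x - 1|}{2}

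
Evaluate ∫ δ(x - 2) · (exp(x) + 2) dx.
2 + e^{2}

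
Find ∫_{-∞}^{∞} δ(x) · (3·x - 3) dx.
-3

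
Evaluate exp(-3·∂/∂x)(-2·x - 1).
5 - 2 x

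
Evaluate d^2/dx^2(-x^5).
- 20 x^{3}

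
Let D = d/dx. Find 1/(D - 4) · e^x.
- \frac{e^{x}}{3}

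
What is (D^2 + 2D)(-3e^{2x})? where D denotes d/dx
- 24 e^{2 x}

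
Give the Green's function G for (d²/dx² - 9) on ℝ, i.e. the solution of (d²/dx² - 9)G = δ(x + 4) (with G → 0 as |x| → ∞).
-\frac{e^{-3|x + 4|}}{6}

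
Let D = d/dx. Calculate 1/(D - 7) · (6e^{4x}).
- 2 e^{4 x}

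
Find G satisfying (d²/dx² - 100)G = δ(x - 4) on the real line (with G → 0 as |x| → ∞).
-\frac{e^{-10|x - 4|}}{20}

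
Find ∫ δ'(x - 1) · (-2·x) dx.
2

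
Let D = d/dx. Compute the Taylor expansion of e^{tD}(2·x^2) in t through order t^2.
2 t^{2} + 4 t x + 2 x^{2}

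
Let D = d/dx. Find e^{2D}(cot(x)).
\cot{\left(x + 2 \right)}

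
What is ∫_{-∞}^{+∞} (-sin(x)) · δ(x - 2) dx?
- \sin{\left(2 \right)}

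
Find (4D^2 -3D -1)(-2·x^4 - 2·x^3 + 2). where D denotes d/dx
2 x^{4} + 26 x^{3} - 78 x^{2} - 48 x - 2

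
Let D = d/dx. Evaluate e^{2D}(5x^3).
5 x^{3} + 30 x^{2} + 60 x + 40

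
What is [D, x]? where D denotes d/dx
1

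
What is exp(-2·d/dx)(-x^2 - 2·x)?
x \left(2 - x\right)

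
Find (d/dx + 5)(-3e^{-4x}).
- 3 e^{- 4 x}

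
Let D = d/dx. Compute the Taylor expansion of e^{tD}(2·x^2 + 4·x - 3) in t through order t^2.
2 t^{2} + 4 t \left(x + 1\right) + 2 x^{2} + 4 x - 3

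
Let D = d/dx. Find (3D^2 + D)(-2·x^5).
10 x^{3} \left(- x - 12\right)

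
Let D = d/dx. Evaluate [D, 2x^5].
10 x^{4}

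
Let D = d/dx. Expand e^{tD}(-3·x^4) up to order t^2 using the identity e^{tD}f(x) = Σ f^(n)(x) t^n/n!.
3 x^{2} \left(- 6 t^{2} - 4 t x - x^{2}\right)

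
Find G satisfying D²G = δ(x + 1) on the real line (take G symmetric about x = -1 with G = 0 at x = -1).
\frac{|x + 1|}{2}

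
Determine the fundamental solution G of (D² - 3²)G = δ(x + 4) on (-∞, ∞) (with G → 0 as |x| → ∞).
-\frac{e^{-3|x + 4|}}{6}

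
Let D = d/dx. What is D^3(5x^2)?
0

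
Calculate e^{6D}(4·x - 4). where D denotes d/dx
4 x + 20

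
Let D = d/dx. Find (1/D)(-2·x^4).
- \frac{2 x^{5}}{5}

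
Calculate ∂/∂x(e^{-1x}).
- e^{- x}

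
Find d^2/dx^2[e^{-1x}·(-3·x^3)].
3 x \left(- x^{2} + 6 x - 6\right) e^{- x}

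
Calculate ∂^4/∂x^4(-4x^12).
- 47520 x^{8}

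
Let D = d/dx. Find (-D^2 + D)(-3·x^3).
9 x \left(2 - x\right)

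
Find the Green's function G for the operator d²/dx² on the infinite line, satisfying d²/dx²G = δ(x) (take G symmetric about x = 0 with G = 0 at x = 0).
\frac{|x|}{2}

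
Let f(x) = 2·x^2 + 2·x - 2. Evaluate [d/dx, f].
4 x + 2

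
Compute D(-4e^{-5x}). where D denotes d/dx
20 e^{- 5 x}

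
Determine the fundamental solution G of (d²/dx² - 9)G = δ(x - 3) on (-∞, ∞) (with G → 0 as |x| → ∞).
-\frac{e^{-3|x - 3|}}{6}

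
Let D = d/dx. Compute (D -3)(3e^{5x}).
6 e^{5 x}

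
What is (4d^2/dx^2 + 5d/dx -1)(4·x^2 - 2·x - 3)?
- 4 x^{2} + 42 x + 25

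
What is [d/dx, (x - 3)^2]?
2 x - 6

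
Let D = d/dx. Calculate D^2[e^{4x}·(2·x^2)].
\left(32 x^{2} + 32 x + 4\right) e^{4 x}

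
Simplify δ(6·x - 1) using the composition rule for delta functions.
\frac{\delta(x - 1/6)}{6}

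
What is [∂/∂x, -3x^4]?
- 12 x^{3}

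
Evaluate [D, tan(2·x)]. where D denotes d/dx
\frac{2}{\cos^{2}{\left(2 x \right)}}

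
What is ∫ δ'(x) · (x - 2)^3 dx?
-12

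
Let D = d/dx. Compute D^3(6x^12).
7920 x^{9}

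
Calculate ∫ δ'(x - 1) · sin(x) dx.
- \cos{\left(1 \right)}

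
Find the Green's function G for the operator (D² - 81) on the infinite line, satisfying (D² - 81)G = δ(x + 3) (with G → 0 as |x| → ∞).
-\frac{e^{-9|x + 3|}}{18}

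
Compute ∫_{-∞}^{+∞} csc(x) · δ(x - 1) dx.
\csc{\left(1 \right)}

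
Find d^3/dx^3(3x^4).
72 x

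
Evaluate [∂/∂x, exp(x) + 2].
e^{x}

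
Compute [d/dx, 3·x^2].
6 x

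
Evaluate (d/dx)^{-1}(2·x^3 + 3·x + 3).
\frac{x^{4}}{2} + \frac{3 x^{2}}{2} + 3 x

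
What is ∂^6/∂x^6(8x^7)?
40320 x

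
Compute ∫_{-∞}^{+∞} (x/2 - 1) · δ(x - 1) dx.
- \frac{1}{2}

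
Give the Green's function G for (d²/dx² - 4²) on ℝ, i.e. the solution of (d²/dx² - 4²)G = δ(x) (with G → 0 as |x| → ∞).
-\frac{e^{-4|x|}}{8}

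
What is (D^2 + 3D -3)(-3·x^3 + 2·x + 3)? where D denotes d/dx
9 x^{3} - 27 x^{2} - 24 x - 3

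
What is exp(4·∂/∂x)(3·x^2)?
3 x^{2} + 24 x + 48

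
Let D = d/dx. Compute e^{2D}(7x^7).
7 x^{7} + 98 x^{6} + 588 x^{5} + 1960 x^{4} + 3920 x^{3} + 4704 x^{2} + 3136 x + 896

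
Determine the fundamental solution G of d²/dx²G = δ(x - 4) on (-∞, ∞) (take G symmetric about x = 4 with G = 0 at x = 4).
\frac{|x - 4|}{2}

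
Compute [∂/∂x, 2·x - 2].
2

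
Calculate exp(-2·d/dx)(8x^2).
8 x^{2} - 32 x + 32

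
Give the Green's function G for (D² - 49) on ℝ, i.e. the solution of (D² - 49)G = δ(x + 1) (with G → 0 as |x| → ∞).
-\frac{e^{-7|x + 1|}}{14}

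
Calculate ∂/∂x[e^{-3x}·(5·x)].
5 \left(1 - 3 x\right) e^{- 3 x}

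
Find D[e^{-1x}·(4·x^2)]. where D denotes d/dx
4 x \left(2 - x\right) e^{- x}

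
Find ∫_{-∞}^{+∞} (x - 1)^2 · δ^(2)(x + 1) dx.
2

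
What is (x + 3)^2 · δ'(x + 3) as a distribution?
0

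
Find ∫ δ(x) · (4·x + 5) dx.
5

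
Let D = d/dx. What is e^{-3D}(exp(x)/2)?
\frac{e^{x - 3}}{2}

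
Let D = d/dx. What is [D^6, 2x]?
12D^{5}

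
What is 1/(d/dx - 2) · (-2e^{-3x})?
\frac{2 e^{- 3 x}}{5}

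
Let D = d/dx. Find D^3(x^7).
210 x^{4}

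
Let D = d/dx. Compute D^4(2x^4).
48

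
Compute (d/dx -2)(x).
1 - 2 x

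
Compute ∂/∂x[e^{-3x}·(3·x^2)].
3 x \left(2 - 3 x\right) e^{- 3 x}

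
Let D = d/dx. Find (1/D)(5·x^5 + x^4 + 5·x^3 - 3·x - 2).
\frac{5 x^{6}}{6} + \frac{x^{5}}{5} + \frac{5 x^{4}}{4} - \frac{3 x^{2}}{2} - 2 x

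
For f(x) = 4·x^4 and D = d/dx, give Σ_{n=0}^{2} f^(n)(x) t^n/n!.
4 x^{2} \left(6 t^{2} + 4 t x + x^{2}\right)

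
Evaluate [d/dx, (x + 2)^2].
2 x + 4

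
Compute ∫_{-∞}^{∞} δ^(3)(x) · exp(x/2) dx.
- \frac{1}{8}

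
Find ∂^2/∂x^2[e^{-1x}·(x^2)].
\left(x^{2} - 4 x + 2\right) e^{- x}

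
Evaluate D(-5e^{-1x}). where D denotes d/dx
5 e^{- x}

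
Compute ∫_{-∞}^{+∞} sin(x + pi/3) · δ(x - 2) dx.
\sin{\left(\frac{\pi}{3} + 2 \right)}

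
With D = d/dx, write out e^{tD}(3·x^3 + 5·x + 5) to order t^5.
3 t^{3} + 9 t^{2} x + t \left(9 x^{2} + 5\right) + 3 x^{3} + 5 x + 5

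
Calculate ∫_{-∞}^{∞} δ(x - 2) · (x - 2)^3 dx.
0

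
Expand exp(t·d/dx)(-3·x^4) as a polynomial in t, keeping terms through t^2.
3 x^{2} \left(- 6 t^{2} - 4 t x - x^{2}\right)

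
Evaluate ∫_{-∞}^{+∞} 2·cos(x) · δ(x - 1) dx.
2 \cos{\left(1 \right)}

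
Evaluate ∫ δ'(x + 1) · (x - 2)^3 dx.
-27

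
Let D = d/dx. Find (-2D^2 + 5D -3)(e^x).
0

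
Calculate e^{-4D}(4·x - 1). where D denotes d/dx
4 x - 17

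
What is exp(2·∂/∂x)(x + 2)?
x + 4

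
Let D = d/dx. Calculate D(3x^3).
9 x^{2}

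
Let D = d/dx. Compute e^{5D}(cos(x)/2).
\frac{\cos{\left(x + 5 \right)}}{2}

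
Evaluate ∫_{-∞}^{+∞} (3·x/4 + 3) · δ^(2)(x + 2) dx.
0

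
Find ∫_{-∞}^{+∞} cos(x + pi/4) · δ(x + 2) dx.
\sin{\left(\frac{\pi}{4} + 2 \right)}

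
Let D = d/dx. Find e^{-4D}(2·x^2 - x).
2 x^{2} - 17 x + 36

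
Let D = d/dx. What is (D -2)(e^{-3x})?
- 5 e^{- 3 x}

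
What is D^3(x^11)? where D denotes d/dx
990 x^{8}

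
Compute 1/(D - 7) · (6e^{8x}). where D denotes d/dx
6 e^{8 x}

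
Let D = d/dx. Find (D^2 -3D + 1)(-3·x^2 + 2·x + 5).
- 3 x^{2} + 20 x - 7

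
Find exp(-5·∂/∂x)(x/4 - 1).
\frac{x}{4} - \frac{9}{4}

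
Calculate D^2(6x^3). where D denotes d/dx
36 x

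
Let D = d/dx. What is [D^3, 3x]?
9D^{2}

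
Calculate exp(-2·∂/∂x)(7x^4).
7 x^{4} - 56 x^{3} + 168 x^{2} - 224 x + 112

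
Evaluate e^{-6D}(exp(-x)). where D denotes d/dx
e^{6 - x}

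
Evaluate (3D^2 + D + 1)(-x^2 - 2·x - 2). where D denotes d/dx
- x^{2} - 4 x - 10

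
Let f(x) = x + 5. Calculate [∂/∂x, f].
1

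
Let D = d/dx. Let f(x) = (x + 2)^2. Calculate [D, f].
2 x + 4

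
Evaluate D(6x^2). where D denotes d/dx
12 x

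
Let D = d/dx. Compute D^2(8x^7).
336 x^{5}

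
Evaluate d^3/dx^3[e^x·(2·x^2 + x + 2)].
\left(2 x^{2} + 13 x + 17\right) e^{x}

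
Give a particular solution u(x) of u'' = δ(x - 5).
\frac{|x - 5|}{2}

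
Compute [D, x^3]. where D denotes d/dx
3 x^{2}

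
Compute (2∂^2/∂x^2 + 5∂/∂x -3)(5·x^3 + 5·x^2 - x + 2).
- 15 x^{3} + 60 x^{2} + 113 x + 9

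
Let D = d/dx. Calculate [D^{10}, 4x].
40D^{9}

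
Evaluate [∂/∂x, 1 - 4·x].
-4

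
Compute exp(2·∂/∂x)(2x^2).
2 x^{2} + 8 x + 8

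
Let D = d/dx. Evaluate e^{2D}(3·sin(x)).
3 \sin{\left(x + 2 \right)}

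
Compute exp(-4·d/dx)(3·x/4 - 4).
\frac{3 x}{4} - 7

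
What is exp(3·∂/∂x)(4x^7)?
4 x^{7} + 84 x^{6} + 756 x^{5} + 3780 x^{4} + 11340 x^{3} + 20412 x^{2} + 20412 x + 8748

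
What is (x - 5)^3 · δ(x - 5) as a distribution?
0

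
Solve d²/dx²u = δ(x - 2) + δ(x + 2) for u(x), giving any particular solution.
\frac{|x - 2|}{2} + \frac{|x + 2|}{2}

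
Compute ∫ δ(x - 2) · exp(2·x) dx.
e^{4}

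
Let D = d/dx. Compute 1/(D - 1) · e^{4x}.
\frac{e^{4 x}}{3}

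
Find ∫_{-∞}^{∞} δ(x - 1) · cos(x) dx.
\cos{\left(1 \right)}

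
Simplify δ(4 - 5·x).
\frac{\delta(x - 4/5)}{5}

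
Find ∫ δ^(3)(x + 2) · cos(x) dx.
\sin{\left(2 \right)}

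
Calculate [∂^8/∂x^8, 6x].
48\frac{d^{7}}{dx^{7}}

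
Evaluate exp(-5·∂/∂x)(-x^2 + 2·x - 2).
- x^{2} + 12 x - 37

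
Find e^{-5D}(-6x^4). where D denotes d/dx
- 6 x^{4} + 120 x^{3} - 900 x^{2} + 3000 x - 3750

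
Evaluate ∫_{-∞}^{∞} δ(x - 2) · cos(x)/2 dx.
\frac{\cos{\left(2 \right)}}{2}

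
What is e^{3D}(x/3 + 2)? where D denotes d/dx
\frac{x}{3} + 3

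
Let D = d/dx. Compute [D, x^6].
6 x^{5}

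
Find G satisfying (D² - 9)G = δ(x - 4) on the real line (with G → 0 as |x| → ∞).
-\frac{e^{-3|x - 4|}}{6}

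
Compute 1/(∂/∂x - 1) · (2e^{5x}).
\frac{e^{5 x}}{2}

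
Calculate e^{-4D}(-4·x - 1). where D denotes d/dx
15 - 4 x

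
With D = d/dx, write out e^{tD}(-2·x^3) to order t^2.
2 x \left(- 3 t^{2} - 3 t x - x^{2}\right)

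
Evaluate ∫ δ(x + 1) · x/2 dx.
- \frac{1}{2}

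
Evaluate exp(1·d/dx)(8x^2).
8 x^{2} + 16 x + 8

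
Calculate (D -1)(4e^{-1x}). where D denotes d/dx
- 8 e^{- x}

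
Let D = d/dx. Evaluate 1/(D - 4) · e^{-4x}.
- \frac{e^{- 4 x}}{8}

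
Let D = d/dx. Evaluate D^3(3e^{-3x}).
- 81 e^{- 3 x}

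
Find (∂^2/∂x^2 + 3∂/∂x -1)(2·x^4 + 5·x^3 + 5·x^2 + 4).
- 2 x^{4} + 19 x^{3} + 64 x^{2} + 60 x + 6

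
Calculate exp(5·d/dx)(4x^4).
4 x^{4} + 80 x^{3} + 600 x^{2} + 2000 x + 2500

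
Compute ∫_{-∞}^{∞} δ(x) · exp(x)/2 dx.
\frac{1}{2}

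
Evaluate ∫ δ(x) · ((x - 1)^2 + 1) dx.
2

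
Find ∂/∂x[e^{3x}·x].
\left(3 x + 1\right) e^{3 x}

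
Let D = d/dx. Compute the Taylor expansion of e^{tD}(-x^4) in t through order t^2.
x^{2} \left(- 6 t^{2} - 4 t x - x^{2}\right)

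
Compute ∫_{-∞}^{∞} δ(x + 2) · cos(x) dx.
\cos{\left(2 \right)}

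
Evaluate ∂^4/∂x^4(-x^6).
- 360 x^{2}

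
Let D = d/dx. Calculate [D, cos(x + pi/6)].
- \sin{\left(x + \frac{\pi}{6} \right)}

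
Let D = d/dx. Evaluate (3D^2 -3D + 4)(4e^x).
16 e^{x}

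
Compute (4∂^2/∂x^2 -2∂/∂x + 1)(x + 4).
x + 2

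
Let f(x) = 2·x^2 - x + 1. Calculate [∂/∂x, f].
4 x - 1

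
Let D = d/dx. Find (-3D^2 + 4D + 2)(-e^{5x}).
53 e^{5 x}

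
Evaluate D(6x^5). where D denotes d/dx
30 x^{4}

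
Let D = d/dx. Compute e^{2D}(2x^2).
2 x^{2} + 8 x + 8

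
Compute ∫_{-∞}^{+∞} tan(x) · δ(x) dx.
0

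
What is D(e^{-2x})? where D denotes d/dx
- 2 e^{- 2 x}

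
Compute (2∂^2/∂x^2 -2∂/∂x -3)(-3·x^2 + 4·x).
9 x^{2} - 20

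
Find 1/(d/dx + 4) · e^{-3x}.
e^{- 3 x}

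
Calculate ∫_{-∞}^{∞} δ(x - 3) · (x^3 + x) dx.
30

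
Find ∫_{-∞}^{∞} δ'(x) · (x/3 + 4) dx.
- \frac{1}{3}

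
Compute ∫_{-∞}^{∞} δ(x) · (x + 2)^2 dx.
4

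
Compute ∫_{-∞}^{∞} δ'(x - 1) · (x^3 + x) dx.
-4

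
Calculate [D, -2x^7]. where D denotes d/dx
- 14 x^{6}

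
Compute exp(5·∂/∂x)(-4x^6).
- 4 x^{6} - 120 x^{5} - 1500 x^{4} - 10000 x^{3} - 37500 x^{2} - 75000 x - 62500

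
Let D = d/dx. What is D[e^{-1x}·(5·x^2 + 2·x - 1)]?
\left(- 5 x^{2} + 8 x + 3\right) e^{- x}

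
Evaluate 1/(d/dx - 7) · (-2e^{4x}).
\frac{2 e^{4 x}}{3}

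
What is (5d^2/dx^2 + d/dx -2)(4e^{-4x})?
296 e^{- 4 x}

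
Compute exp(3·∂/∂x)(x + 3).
x + 6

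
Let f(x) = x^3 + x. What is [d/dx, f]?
3 x^{2} + 1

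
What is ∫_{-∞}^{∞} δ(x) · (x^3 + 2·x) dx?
0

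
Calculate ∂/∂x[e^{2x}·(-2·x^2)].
4 x \left(- x - 1\right) e^{2 x}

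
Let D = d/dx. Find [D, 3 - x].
-1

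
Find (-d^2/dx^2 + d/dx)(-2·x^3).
6 x \left(2 - x\right)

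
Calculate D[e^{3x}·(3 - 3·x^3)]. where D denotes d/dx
9 \left(- x^{3} - x^{2} + 1\right) e^{3 x}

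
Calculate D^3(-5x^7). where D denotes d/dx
- 1050 x^{4}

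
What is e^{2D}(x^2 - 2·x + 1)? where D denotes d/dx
x^{2} + 2 x + 1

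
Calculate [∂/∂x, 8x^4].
32 x^{3}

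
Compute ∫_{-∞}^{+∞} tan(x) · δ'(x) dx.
-1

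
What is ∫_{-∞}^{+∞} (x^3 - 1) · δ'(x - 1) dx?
-3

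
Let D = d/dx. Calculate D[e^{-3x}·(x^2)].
x \left(2 - 3 x\right) e^{- 3 x}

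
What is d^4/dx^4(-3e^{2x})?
- 48 e^{2 x}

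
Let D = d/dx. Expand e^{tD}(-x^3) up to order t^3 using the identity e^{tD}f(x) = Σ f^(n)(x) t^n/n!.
- t^{3} - 3 t^{2} x - 3 t x^{2} - x^{3}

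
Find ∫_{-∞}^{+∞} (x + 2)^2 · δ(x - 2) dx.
16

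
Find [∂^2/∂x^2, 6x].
12\frac{d}{dx}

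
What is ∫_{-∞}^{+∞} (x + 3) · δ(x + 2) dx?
1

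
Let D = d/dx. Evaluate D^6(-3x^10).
- 453600 x^{4}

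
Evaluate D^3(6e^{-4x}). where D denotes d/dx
- 384 e^{- 4 x}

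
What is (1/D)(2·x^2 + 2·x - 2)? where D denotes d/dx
\frac{2 x^{3}}{3} + x^{2} - 2 x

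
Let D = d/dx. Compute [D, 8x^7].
56 x^{6}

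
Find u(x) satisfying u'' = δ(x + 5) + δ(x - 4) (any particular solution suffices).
\frac{|x + 5|}{2} + \frac{|x - 4|}{2}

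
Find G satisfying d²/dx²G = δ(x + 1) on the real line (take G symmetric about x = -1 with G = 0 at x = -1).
\frac{|x + 1|}{2}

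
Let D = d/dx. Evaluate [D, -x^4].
- 4 x^{3}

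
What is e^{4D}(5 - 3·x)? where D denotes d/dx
- 3 x - 7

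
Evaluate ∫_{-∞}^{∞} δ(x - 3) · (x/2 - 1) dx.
\frac{1}{2}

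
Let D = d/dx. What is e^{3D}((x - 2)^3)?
x^{3} + 3 x^{2} + 3 x + 1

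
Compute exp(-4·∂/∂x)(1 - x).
5 - x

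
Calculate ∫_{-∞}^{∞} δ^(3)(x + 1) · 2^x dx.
- \frac{\log{\left(2 \right)}^{3}}{2}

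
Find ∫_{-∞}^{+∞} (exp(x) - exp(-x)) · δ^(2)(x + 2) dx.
- 2 \sinh{\left(2 \right)}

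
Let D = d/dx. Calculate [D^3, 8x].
24D^{2}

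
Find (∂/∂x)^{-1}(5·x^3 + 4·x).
\frac{5 x^{4}}{4} + 2 x^{2}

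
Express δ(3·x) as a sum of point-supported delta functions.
\frac{\delta(x)}{3}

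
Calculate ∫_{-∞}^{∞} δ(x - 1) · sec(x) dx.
\sec{\left(1 \right)}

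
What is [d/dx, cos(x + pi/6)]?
- \sin{\left(x + \frac{\pi}{6} \right)}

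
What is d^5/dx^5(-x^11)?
- 55440 x^{6}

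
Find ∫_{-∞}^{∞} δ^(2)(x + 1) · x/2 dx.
0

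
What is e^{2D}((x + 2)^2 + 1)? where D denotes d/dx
x^{2} + 8 x + 17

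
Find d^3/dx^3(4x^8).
1344 x^{5}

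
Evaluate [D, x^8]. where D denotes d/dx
8 x^{7}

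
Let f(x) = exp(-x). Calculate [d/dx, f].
- e^{- x}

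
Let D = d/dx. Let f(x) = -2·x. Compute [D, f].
-2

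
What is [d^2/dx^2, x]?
2\frac{d}{dx}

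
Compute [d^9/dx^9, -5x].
-45\frac{d^{8}}{dx^{8}}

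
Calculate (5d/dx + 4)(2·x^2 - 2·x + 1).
8 x^{2} + 12 x - 6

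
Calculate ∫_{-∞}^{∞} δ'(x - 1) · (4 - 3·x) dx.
3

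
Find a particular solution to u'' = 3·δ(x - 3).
\frac{3|x - 3|}{2}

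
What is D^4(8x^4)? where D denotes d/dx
192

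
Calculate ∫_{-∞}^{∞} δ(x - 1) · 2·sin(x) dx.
2 \sin{\left(1 \right)}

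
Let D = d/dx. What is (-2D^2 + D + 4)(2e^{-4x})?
- 64 e^{- 4 x}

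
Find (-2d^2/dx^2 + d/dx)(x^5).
5 x^{3} \left(x - 8\right)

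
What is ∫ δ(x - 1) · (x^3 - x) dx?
0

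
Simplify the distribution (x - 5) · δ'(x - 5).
-\delta(x - 5)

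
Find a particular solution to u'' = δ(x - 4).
\frac{|x - 4|}{2}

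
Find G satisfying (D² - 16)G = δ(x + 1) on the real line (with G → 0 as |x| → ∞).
-\frac{e^{-4|x + 1|}}{8}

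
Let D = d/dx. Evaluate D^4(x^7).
840 x^{3}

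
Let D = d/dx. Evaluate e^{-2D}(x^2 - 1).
x^{2} - 4 x + 3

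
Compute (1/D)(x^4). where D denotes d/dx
\frac{x^{5}}{5}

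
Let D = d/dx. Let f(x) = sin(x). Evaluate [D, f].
\cos{\left(x \right)}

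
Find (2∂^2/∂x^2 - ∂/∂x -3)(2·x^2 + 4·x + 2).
- 6 x^{2} - 16 x - 2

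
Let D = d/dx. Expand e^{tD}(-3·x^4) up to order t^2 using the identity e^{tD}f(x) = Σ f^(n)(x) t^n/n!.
3 x^{2} \left(- 6 t^{2} - 4 t x - x^{2}\right)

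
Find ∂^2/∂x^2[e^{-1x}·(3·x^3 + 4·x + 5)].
\left(3 x^{3} - 18 x^{2} + 22 x - 3\right) e^{- x}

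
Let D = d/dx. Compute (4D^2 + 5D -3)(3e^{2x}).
69 e^{2 x}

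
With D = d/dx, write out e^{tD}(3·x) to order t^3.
3 t + 3 x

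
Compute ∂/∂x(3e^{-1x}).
- 3 e^{- x}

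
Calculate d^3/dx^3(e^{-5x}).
- 125 e^{- 5 x}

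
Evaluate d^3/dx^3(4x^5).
240 x^{2}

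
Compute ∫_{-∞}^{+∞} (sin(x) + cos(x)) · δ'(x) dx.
-1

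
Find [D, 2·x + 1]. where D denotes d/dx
2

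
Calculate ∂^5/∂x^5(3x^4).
0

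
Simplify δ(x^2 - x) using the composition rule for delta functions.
\frac{\delta(x - 1) + \delta(x)}{1}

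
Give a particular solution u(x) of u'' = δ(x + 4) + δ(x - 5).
\frac{|x + 4|}{2} + \frac{|x - 5|}{2}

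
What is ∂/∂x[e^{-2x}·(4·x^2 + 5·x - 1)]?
\left(- 8 x^{2} - 2 x + 7\right) e^{- 2 x}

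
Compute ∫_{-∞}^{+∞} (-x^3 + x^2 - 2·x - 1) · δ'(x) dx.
2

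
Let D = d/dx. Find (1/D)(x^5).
\frac{x^{6}}{6}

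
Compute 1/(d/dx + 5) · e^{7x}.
\frac{e^{7 x}}{12}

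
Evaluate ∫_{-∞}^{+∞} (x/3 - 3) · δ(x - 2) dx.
- \frac{7}{3}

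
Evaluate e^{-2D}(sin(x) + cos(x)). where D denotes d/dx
\sqrt{2} \cos{\left(- x + \frac{\pi}{4} + 2 \right)}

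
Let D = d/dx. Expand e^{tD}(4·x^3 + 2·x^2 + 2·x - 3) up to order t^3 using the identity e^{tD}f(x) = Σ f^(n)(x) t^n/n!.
4 t^{3} + t^{2} \left(12 x + 2\right) + 2 t \left(6 x^{2} + 2 x + 1\right) + 4 x^{3} + 2 x^{2} + 2 x - 3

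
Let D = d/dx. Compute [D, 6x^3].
18 x^{2}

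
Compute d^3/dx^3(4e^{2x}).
32 e^{2 x}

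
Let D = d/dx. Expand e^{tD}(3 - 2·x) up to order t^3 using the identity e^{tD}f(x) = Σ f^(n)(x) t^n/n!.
- 2 t - 2 x + 3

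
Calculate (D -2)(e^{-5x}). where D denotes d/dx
- 7 e^{- 5 x}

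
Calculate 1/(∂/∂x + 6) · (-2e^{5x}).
- \frac{2 e^{5 x}}{11}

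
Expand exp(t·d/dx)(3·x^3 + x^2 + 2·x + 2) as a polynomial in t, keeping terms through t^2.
t^{2} \left(9 x + 1\right) + t \left(9 x^{2} + 2 x + 2\right) + 3 x^{3} + x^{2} + 2 x + 2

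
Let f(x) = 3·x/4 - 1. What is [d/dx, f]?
\frac{3}{4}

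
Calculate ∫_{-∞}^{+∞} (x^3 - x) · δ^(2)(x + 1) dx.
-6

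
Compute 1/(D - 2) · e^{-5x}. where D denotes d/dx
- \frac{e^{- 5 x}}{7}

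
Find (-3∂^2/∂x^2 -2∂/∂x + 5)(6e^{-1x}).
24 e^{- x}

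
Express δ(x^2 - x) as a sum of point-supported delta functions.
\frac{\delta(x - 1) + \delta(x)}{1}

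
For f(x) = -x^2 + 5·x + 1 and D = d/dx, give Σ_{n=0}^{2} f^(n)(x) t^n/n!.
- t^{2} - t \left(2 x - 5\right) - x^{2} + 5 x + 1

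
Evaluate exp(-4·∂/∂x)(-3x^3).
- 3 x^{3} + 36 x^{2} - 144 x + 192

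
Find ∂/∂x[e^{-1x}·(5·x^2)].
5 x \left(2 - x\right) e^{- x}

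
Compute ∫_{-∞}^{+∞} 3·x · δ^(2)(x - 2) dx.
0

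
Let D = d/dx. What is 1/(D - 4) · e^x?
- \frac{e^{x}}{3}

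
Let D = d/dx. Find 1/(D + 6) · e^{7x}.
\frac{e^{7 x}}{13}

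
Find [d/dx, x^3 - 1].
3 x^{2}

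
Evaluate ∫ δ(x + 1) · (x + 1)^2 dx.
0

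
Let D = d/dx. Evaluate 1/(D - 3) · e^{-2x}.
- \frac{e^{- 2 x}}{5}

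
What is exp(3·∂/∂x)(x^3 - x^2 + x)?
x^{3} + 8 x^{2} + 22 x + 21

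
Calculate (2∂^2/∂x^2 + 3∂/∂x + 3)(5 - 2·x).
9 - 6 x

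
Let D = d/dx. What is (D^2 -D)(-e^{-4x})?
- 20 e^{- 4 x}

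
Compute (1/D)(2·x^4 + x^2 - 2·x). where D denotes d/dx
\frac{2 x^{5}}{5} + \frac{x^{3}}{3} - x^{2}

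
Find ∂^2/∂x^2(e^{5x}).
25 e^{5 x}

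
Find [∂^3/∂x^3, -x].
-3\frac{d^{2}}{dx^{2}}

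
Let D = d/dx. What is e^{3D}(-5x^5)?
- 5 x^{5} - 75 x^{4} - 450 x^{3} - 1350 x^{2} - 2025 x - 1215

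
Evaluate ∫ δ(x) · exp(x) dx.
1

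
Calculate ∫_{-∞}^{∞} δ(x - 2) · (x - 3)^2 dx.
1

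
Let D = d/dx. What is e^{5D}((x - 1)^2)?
x^{2} + 8 x + 16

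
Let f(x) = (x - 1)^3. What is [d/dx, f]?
3 \left(x - 1\right)^{2}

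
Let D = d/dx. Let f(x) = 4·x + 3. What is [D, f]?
4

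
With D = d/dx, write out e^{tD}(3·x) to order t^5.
3 t + 3 x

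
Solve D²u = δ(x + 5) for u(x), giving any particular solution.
\frac{|x + 5|}{2}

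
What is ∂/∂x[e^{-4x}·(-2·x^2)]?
4 x \left(2 x - 1\right) e^{- 4 x}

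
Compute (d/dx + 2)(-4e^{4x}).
- 24 e^{4 x}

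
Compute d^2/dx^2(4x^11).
440 x^{9}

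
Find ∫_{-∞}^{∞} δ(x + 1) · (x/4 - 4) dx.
- \frac{17}{4}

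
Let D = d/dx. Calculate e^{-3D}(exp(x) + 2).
e^{x - 3} + 2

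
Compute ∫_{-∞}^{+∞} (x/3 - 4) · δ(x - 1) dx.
- \frac{11}{3}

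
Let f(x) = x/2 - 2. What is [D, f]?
\frac{1}{2}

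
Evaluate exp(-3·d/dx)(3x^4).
3 x^{4} - 36 x^{3} + 162 x^{2} - 324 x + 243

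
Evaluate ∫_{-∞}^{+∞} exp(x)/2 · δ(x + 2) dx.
\frac{1}{2 e^{2}}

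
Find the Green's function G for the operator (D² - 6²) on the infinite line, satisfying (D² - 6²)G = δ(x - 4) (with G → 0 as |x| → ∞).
-\frac{e^{-6|x - 4|}}{12}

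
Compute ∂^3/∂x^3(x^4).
24 x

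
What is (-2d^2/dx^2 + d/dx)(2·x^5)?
10 x^{3} \left(x - 8\right)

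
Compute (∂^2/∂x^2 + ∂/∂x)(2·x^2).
4 x + 4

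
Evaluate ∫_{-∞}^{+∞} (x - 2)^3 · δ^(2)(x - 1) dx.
-6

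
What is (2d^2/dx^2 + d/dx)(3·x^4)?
12 x^{2} \left(x + 6\right)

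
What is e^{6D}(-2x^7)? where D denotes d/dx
- 2 x^{7} - 84 x^{6} - 1512 x^{5} - 15120 x^{4} - 90720 x^{3} - 326592 x^{2} - 653184 x - 559872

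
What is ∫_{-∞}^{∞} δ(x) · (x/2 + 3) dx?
3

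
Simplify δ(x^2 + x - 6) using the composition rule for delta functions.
\frac{\delta(x + 3) + \delta(x - 2)}{5}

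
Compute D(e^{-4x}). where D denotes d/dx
- 4 e^{- 4 x}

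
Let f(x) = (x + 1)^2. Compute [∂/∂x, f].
2 x + 2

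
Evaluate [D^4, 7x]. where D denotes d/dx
28D^{3}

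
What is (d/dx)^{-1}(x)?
\frac{x^{2}}{2}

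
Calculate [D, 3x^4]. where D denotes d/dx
12 x^{3}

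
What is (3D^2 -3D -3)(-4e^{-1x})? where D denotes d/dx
- 12 e^{- x}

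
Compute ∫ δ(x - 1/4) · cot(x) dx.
\cot{\left(\frac{1}{4} \right)}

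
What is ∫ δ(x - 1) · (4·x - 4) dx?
0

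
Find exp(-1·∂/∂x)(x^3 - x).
x \left(x^{2} - 3 x + 2\right)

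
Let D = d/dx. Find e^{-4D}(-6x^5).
- 6 x^{5} + 120 x^{4} - 960 x^{3} + 3840 x^{2} - 7680 x + 6144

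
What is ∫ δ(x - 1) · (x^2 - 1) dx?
0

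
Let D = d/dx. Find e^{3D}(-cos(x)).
- \cos{\left(x + 3 \right)}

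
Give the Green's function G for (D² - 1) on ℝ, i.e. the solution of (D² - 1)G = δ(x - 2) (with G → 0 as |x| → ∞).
-\frac{e^{-|x - 2|}}{2}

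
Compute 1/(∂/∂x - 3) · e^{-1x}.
- \frac{e^{- x}}{4}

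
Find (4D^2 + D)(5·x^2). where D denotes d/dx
10 x + 40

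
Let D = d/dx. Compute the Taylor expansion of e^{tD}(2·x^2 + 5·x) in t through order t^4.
2 t^{2} + t \left(4 x + 5\right) + 2 x^{2} + 5 x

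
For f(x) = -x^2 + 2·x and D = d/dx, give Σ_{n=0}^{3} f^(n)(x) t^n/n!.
- t^{2} - 2 t \left(x - 1\right) - x^{2} + 2 x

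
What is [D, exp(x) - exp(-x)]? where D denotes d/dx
2 \cosh{\left(x \right)}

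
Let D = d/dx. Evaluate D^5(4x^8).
26880 x^{3}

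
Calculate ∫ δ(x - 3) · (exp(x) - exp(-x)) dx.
2 \sinh{\left(3 \right)}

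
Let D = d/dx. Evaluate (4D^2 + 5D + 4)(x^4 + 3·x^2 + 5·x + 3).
4 x^{4} + 20 x^{3} + 60 x^{2} + 50 x + 61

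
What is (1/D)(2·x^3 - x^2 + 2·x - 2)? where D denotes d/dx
\frac{x^{4}}{2} - \frac{x^{3}}{3} + x^{2} - 2 x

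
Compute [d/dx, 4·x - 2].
4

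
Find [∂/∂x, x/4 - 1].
\frac{1}{4}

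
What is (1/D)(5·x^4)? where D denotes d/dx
x^{5}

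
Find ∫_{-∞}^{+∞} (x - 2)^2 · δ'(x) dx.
4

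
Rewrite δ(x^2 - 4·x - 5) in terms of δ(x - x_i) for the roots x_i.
\frac{\delta(x - 5) + \delta(x + 1)}{6}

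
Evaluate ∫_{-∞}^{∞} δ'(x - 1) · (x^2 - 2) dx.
-2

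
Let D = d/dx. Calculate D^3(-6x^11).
- 5940 x^{8}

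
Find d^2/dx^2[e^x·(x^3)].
x \left(x^{2} + 6 x + 6\right) e^{x}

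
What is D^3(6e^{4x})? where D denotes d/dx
384 e^{4 x}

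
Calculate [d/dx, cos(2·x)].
- 2 \sin{\left(2 x \right)}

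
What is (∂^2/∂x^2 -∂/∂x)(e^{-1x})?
2 e^{- x}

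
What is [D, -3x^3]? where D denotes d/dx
- 9 x^{2}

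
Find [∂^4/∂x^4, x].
4\frac{d^{3}}{dx^{3}}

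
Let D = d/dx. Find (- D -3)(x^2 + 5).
- 3 x^{2} - 2 x - 15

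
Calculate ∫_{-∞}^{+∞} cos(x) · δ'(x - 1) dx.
\sin{\left(1 \right)}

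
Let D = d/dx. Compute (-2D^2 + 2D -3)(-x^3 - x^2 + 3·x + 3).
3 x^{3} - 3 x^{2} - x + 1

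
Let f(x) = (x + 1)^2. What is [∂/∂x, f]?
2 x + 2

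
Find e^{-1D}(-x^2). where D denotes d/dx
- x^{2} + 2 x - 1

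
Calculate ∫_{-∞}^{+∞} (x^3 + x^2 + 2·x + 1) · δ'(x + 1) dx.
-3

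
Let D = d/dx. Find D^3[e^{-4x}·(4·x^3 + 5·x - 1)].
8 \left(- 32 x^{3} + 72 x^{2} - 76 x + 41\right) e^{- 4 x}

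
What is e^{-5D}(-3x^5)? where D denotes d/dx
- 3 x^{5} + 75 x^{4} - 750 x^{3} + 3750 x^{2} - 9375 x + 9375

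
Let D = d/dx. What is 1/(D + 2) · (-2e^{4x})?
- \frac{e^{4 x}}{3}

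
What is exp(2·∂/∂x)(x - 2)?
x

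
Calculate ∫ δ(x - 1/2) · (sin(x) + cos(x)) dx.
\sqrt{2} \sin{\left(\frac{1}{2} + \frac{\pi}{4} \right)}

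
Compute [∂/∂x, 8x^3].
24 x^{2}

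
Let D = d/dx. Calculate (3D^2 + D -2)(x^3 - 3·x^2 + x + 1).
- 2 x^{3} + 9 x^{2} + 10 x - 19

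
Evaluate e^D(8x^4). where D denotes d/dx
8 x^{4} + 32 x^{3} + 48 x^{2} + 32 x + 8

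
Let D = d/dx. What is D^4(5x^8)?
8400 x^{4}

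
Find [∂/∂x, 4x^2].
8 x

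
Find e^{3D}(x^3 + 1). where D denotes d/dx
x^{3} + 9 x^{2} + 27 x + 28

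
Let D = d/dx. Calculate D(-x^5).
- 5 x^{4}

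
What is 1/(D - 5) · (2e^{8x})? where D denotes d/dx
\frac{2 e^{8 x}}{3}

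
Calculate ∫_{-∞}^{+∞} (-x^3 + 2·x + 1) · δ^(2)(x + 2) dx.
12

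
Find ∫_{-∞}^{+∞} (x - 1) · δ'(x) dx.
-1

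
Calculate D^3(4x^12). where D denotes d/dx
5280 x^{9}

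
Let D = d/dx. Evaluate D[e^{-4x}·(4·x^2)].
8 x \left(1 - 2 x\right) e^{- 4 x}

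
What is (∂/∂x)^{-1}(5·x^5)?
\frac{5 x^{6}}{6}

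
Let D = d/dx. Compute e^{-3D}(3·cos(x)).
3 \cos{\left(x - 3 \right)}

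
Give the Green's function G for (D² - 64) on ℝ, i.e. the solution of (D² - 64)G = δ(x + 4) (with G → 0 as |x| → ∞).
-\frac{e^{-8|x + 4|}}{16}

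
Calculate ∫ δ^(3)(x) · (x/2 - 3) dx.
0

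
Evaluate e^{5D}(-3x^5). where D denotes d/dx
- 3 x^{5} - 75 x^{4} - 750 x^{3} - 3750 x^{2} - 9375 x - 9375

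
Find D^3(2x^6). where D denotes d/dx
240 x^{3}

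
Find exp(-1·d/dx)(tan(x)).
\tan{\left(x - 1 \right)}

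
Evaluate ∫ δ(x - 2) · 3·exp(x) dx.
3 e^{2}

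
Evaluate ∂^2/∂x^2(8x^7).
336 x^{5}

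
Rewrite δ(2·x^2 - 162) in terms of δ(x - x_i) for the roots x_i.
\frac{\delta(x - 9) + \delta(x + 9)}{36}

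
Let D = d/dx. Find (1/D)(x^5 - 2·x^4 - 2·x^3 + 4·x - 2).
\frac{x^{6}}{6} - \frac{2 x^{5}}{5} - \frac{x^{4}}{2} + 2 x^{2} - 2 x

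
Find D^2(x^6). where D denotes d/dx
30 x^{4}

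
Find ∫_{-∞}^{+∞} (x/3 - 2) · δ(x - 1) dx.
- \frac{5}{3}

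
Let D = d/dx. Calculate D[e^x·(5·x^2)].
5 x \left(x + 2\right) e^{x}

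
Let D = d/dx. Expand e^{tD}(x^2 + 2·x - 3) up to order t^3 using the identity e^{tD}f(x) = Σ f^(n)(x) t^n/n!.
t^{2} + 2 t \left(x + 1\right) + x^{2} + 2 x - 3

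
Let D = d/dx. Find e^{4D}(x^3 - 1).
x^{3} + 12 x^{2} + 48 x + 63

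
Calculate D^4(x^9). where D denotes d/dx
3024 x^{5}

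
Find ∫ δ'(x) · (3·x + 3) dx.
-3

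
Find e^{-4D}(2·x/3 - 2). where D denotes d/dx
\frac{2 x}{3} - \frac{14}{3}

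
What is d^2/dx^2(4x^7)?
168 x^{5}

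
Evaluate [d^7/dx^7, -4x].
-28\frac{d^{6}}{dx^{6}}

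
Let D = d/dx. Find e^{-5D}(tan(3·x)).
\tan{\left(3 x - 15 \right)}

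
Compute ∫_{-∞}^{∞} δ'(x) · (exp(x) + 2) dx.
-1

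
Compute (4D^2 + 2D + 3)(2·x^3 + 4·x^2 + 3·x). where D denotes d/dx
6 x^{3} + 24 x^{2} + 73 x + 38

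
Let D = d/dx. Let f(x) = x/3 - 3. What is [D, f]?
\frac{1}{3}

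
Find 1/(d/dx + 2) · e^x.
\frac{e^{x}}{3}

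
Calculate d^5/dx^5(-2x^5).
-240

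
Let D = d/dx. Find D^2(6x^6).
180 x^{4}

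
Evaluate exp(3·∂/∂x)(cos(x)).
\cos{\left(x + 3 \right)}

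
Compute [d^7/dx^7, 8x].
56\frac{d^{6}}{dx^{6}}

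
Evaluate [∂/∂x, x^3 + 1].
3 x^{2}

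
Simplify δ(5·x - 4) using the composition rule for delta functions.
\frac{\delta(x - 4/5)}{5}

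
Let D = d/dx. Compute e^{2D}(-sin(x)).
- \sin{\left(x + 2 \right)}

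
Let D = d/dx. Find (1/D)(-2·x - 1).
- x^{2} - x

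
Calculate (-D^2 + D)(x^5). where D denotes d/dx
5 x^{3} \left(x - 4\right)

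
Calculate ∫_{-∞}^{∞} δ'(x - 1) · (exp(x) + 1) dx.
- e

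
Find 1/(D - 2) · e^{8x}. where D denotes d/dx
\frac{e^{8 x}}{6}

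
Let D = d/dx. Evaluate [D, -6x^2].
- 12 x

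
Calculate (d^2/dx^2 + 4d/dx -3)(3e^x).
6 e^{x}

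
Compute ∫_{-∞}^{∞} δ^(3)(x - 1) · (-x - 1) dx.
0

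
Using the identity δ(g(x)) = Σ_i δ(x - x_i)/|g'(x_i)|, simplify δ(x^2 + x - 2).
\frac{\delta(x + 2) + \delta(x - 1)}{3}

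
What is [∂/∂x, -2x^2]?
- 4 x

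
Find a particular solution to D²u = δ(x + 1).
\frac{|x + 1|}{2}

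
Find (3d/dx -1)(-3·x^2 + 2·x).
3 x^{2} - 20 x + 6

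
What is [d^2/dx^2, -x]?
-2\frac{d}{dx}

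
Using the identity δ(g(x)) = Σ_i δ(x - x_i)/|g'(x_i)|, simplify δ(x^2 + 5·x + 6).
\frac{\delta(x + 3) + \delta(x + 2)}{1}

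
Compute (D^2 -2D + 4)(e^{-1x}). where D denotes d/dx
7 e^{- x}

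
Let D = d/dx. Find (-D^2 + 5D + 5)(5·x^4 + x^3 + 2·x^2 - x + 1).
25 x^{4} + 105 x^{3} - 35 x^{2} + 9 x - 4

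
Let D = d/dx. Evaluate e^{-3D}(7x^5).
7 x^{5} - 105 x^{4} + 630 x^{3} - 1890 x^{2} + 2835 x - 1701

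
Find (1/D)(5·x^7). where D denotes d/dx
\frac{5 x^{8}}{8}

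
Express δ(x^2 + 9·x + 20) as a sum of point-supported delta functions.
\frac{\delta(x + 4) + \delta(x + 5)}{1}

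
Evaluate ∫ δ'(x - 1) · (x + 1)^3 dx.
-12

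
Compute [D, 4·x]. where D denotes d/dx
4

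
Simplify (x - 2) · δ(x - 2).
0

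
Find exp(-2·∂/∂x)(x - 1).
x - 3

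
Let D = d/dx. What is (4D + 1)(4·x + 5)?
4 x + 21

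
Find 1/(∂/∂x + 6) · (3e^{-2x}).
\frac{3 e^{- 2 x}}{4}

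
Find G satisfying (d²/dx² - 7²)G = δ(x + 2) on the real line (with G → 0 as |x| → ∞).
-\frac{e^{-7|x + 2|}}{14}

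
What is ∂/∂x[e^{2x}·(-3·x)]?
\left(- 6 x - 3\right) e^{2 x}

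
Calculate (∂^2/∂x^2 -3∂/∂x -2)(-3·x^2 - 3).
6 x \left(x + 3\right)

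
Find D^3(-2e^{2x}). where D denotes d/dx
- 16 e^{2 x}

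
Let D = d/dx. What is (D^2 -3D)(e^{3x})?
0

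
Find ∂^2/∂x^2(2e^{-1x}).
2 e^{- x}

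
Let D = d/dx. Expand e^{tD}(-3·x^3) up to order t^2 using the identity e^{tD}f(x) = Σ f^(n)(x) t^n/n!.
3 x \left(- 3 t^{2} - 3 t x - x^{2}\right)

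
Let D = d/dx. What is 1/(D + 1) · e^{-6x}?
- \frac{e^{- 6 x}}{5}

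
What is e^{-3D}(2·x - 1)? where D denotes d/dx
2 x - 7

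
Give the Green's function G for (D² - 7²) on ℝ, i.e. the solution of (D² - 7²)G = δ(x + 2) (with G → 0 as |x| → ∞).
-\frac{e^{-7|x + 2|}}{14}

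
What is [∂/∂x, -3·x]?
-3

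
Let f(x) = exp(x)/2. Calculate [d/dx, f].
\frac{e^{x}}{2}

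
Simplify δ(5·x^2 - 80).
\frac{\delta(x - 4) + \delta(x + 4)}{40}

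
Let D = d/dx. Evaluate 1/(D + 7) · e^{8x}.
\frac{e^{8 x}}{15}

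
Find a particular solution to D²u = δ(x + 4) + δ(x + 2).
\frac{|x + 4|}{2} + \frac{|x + 2|}{2}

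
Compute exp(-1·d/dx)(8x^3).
8 x^{3} - 24 x^{2} + 24 x - 8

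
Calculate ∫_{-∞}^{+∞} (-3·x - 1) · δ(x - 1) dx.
-4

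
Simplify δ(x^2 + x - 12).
\frac{\delta(x + 4) + \delta(x - 3)}{7}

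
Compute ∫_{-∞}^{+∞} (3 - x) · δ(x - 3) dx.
0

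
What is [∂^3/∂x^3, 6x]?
18\frac{d^{2}}{dx^{2}}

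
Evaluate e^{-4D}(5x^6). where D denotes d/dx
5 x^{6} - 120 x^{5} + 1200 x^{4} - 6400 x^{3} + 19200 x^{2} - 30720 x + 20480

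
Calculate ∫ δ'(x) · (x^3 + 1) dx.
0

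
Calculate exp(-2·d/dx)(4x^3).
4 x^{3} - 24 x^{2} + 48 x - 32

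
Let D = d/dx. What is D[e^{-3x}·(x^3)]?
3 x^{2} \left(1 - x\right) e^{- 3 x}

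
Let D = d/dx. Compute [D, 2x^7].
14 x^{6}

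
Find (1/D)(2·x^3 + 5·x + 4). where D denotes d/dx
\frac{x^{4}}{2} + \frac{5 x^{2}}{2} + 4 x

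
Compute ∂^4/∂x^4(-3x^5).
- 360 x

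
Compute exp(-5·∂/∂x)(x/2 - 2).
\frac{x}{2} - \frac{9}{2}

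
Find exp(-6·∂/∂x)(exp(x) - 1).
e^{x - 6} - 1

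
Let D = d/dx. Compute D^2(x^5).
20 x^{3}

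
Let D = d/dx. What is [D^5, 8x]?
40D^{4}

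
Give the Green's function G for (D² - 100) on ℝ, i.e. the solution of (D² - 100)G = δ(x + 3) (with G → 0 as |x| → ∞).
-\frac{e^{-10|x + 3|}}{20}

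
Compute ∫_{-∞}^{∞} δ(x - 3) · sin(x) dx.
\sin{\left(3 \right)}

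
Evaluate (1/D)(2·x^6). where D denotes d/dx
\frac{2 x^{7}}{7}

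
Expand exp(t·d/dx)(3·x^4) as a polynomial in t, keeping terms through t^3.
3 x \left(4 t^{3} + 6 t^{2} x + 4 t x^{2} + x^{3}\right)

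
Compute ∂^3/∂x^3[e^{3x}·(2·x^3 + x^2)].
\left(54 x^{3} + 189 x^{2} + 162 x + 30\right) e^{3 x}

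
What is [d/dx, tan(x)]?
\frac{1}{\cos^{2}{\left(x \right)}}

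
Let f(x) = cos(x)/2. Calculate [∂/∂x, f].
- \frac{\sin{\left(x \right)}}{2}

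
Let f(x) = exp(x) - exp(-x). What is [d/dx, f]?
2 \cosh{\left(x \right)}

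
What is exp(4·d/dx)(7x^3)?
7 x^{3} + 84 x^{2} + 336 x + 448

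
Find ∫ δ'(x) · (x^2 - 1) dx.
0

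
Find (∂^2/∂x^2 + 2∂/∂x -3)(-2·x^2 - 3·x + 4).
6 x^{2} + x - 22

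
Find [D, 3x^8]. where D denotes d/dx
24 x^{7}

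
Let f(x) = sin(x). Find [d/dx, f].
\cos{\left(x \right)}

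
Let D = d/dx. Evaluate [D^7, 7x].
49D^{6}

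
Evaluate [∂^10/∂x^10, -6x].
-60\frac{d^{9}}{dx^{9}}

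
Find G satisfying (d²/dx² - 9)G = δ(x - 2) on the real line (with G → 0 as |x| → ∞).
-\frac{e^{-3|x - 2|}}{6}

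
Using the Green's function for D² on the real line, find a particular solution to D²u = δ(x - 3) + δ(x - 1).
\frac{|x - 3|}{2} + \frac{|x - 1|}{2}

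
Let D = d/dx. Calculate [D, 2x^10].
20 x^{9}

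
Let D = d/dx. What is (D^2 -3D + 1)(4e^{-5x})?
164 e^{- 5 x}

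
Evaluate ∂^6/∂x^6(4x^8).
80640 x^{2}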